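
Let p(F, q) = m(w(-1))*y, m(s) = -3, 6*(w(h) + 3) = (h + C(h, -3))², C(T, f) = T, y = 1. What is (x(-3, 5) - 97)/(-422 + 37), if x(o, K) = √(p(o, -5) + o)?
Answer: 97/385 - I*√6/385 ≈ 0.25195 - 0.0063623*I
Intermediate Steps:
w(h) = -3 + 2*h²/3 (w(h) = -3 + (h + h)²/6 = -3 + (2*h)²/6 = -3 + (4*h²)/6 = -3 + 2*h²/3)
p(F, q) = -3 (p(F, q) = -3*1 = -3)
x(o, K) = √(-3 + o)
(x(-3, 5) - 97)/(-422 + 37) = (√(-3 - 3) - 97)/(-422 + 37) = (√(-6) - 97)/(-385) = (I*√6 - 97)*(-1/385) = (-97 + I*√6)*(-1/385) = 97/385 - I*√6/385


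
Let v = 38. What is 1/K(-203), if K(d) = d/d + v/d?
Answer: 203/165 ≈ 1.2303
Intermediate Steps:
K(d) = 1 + 38/d (K(d) = d/d + 38/d = 1 + 38/d)
1/K(-203) = 1/((38 - 203)/(-203)) = 1/(-1/203*(-165)) = 1/(165/203) = 203/165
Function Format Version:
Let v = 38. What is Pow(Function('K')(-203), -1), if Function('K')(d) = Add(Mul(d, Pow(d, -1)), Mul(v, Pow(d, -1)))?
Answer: Rational(203, 165) ≈ 1.2303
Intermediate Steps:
Function('K')(d) = Add(1, Mul(38, Pow(d, -1))) (Function('K')(d) = Add(Mul(d, Pow(d, -1)), Mul(38, Pow(d, -1))) = Add(1, Mul(38, Pow(d, -1))))
Pow(Function('K')(-203), -1) = Pow(Mul(Pow(-203, -1), Add(38, -203)), -1) = Pow(Mul(Rational(-1, 203), -165), -1) = Pow(Rational(165, 203), -1) = Rational(203, 165)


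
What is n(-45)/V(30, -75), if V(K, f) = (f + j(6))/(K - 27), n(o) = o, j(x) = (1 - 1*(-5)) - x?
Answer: 9/5 ≈ 1.8000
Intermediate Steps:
j(x) = 6 - x (j(x) = (1 + 5) - x = 6 - x)
V(K, f) = f/(-27 + K) (V(K, f) = (f + (6 - 1*6))/(K - 27) = (f + (6 - 6))/(-27 + K) = (f + 0)/(-27 + K) = f/(-27 + K))
n(-45)/V(30, -75) = -45/((-75/(-27 + 30))) = -45/((-75/3)) = -45/((-75*⅓)) = -45/(-25) = -45*(-1/25) = 9/5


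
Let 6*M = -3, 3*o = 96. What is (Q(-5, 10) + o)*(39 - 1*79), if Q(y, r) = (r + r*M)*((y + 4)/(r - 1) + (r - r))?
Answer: -11320/9 ≈ -1257.8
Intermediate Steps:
o = 32 (o = (⅓)*96 = 32)
M = -½ (M = (⅙)*(-3) = -½ ≈ -0.50000)
Q(y, r) = r*(4 + y)/(2*(-1 + r)) (Q(y, r) = (r + r*(-½))*((y + 4)/(r - 1) + (r - r)) = (r - r/2)*((4 + y)/(-1 + r) + 0) = (r/2)*((4 + y)/(-1 + r) + 0) = (r/2)*((4 + y)/(-1 + r)) = r*(4 + y)/(2*(-1 + r)))
(Q(-5, 10) + o)*(39 - 1*79) = ((½)*10*(4 - 5)/(-1 + 10) + 32)*(39 - 1*79) = ((½)*10*(-1)/9 + 32)*(39 - 79) = ((½)*10*(⅑)*(-1) + 32)*(-40) = (-5/9 + 32)*(-40) = (283/9)*(-40) = -11320/9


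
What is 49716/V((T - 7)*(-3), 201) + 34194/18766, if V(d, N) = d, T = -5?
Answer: 12975020/9383 ≈ 1382.8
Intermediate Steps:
49716/V((T - 7)*(-3), 201) + 34194/18766 = 49716/(((-5 - 7)*(-3))) + 34194/18766 = 49716/((-12*(-3))) + 34194*(1/18766) = 49716/36 + 17097/9383 = 49716*(1/36) + 17097/9383 = 1381 + 17097/9383 = 12975020/9383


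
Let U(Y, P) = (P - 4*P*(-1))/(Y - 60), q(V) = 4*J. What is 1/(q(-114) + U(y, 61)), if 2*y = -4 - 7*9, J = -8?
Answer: -187/6594 ≈ -0.028359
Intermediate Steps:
q(V) = -32 (q(V) = 4*(-8) = -32)
y = -67/2 (y = (-4 - 7*9)/2 = (-4 - 63)/2 = (1/2)*(-67) = -67/2 ≈ -33.500)
U(Y, P) = 5*P/(-60 + Y) (U(Y, P) = (P + 4*P)/(-60 + Y) = (5*P)/(-60 + Y) = 5*P/(-60 + Y))
1/(q(-114) + U(y, 61)) = 1/(-32 + 5*61/(-60 - 67/2)) = 1/(-32 + 5*61/(-187/2)) = 1/(-32 + 5*61*(-2/187)) = 1/(-32 - 610/187) = 1/(-6594/187) = -187/6594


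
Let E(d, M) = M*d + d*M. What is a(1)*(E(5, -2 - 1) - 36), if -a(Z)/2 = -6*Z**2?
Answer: -792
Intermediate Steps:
E(d, M) = 2*M*d (E(d, M) = M*d + M*d = 2*M*d)
a(Z) = 12*Z**2 (a(Z) = -(-12)*Z**2 = 12*Z**2)
a(1)*(E(5, -2 - 1) - 36) = (12*1**2)*(2*(-2 - 1)*5 - 36) = (12*1)*(2*(-3)*5 - 36) = 12*(-30 - 36) = 12*(-66) = -792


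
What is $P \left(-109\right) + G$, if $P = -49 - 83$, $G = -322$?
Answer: $14066$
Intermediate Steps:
$P = -132$ ($P = -49 - 83 = -132$)
$P \left(-109\right) + G = \left(-132\right) \left(-109\right) - 322 = 14388 - 322 = 14066$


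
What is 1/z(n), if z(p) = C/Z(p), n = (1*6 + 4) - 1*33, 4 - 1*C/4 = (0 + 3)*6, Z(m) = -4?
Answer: 1/14 ≈ 0.071429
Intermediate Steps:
C = -56 (C = 16 - 4*(0 + 3)*6 = 16 - 12*6 = 16 - 4*18 = 16 - 72 = -56)
n = -23 (n = (6 + 4) - 33 = 10 - 33 = -23)
z(p) = 14 (z(p) = -56/(-4) = -56*(-¼) = 14)
1/z(n) = 1/14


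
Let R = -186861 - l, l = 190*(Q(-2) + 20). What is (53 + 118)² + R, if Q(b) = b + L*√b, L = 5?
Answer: -161040 - 950*I*√2 ≈ -1.6104e+5 - 1343.5*I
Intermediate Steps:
Q(b) = b + 5*√b
l = 3420 + 950*I*√2 (l = 190*((-2 + 5*√(-2)) + 20) = 190*((-2 + 5*(I*√2)) + 20) = 190*((-2 + 5*I*√2) + 20) = 190*(18 + 5*I*√2) = 3420 + 950*I*√2 ≈ 3420.0 + 1343.5*I)
R = -190281 - 950*I*√2 (R = -186861 - (3420 + 950*I*√2) = -186861 + (-3420 - 950*I*√2) = -190281 - 950*I*√2 ≈ -1.9028e+5 - 1343.5*I)
(53 + 118)² + R = (53 + 118)² + (-190281 - 950*I*√2) = 171² + (-190281 - 950*I*√2) = 29241 + (-190281 - 950*I*√2) = -161040 - 950*I*√2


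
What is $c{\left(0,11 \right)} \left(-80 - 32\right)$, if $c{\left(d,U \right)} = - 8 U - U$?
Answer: $11088$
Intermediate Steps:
$c{\left(d,U \right)} = - 9 U$
$c{\left(0,11 \right)} \left(-80 - 32\right) = \left(-9\right) 11 \left(-80 - 32\right) = \left(-99\right) \left(-112\right) = 11088$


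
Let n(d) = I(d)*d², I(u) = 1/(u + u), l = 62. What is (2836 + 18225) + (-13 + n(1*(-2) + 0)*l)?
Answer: 20986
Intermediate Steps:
I(u) = 1/(2*u)
n(d) = d/2 (n(d) = (1/(2*d))*d² = d/2)
(2836 + 18225) + (-13 + n(1*(-2) + 0)*l) = (2836 + 18225) + (-13 + ((1*(-2) + 0)/2)*62) = 21061 + (-13 + ((-2 + 0)/2)*62) = 21061 + (-13 + ((½)*(-2))*62) = 21061 + (-13 - 1*62) = 21061 + (-13 - 62) = 21061 - 75 = 20986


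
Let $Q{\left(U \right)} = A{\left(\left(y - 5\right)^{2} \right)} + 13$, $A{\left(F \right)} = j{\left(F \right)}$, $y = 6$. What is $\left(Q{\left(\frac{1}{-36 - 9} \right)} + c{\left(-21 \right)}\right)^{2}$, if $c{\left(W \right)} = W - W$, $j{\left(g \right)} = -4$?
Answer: $81$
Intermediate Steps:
$A{\left(F \right)} = -4$
$Q{\left(U \right)} = 9$ ($Q{\left(U \right)} = -4 + 13 = 9$)
$c{\left(W \right)} = 0$
$\left(Q{\left(\frac{1}{-36 - 9} \right)} + c{\left(-21 \right)}\right)^{2} = \left(9 + 0\right)^{2} = 9^{2} = 81$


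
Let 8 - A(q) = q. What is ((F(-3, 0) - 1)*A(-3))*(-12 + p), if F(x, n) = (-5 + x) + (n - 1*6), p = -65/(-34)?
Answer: 56595/34 ≈ 1664.6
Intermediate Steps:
A(q) = 8 - q
p = 65/34 (p = -65*(-1/34) = 65/34 ≈ 1.9118)
F(x, n) = -11 + n + x (F(x, n) = (-5 + x) + (n - 6) = (-5 + x) + (-6 + n) = -11 + n + x)
((F(-3, 0) - 1)*A(-3))*(-12 + p) = (((-11 + 0 - 3) - 1)*(8 - 1*(-3)))*(-12 + 65/34) = ((-14 - 1)*(8 + 3))*(-343/34) = -15*11*(-343/34) = -165*(-343/34) = 56595/34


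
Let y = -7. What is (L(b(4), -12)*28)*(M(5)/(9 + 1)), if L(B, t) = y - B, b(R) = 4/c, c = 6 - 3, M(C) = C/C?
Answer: -70/3 ≈ -23.333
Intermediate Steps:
M(C) = 1
c = 3
b(R) = 4/3
L(B, t) = -7 - B
(L(b(4), -12)*28)*(M(5)/(9 + 1)) = ((-7 - 1*4/3)*28)*(1/(9 + 1)) = ((-7 - 4/3)*28)*(1/10) = (-25/3*28)*(1*(⅒)) = -700/3*⅒ = -70/3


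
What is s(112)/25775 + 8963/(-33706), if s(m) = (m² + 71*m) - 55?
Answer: 457963021/868772150 ≈ 0.52714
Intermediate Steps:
s(m) = -55 + m² + 71*m
s(112)/25775 + 8963/(-33706) = (-55 + 112² + 71*112)/25775 + 8963/(-33706) = (-55 + 12544 + 7952)*(1/25775) + 8963*(-1/33706) = 20441*(1/25775) - 8963/33706 = 20441/25775 - 8963/33706 = 457963021/868772150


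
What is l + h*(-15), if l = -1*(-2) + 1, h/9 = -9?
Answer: 1218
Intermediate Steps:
h = -81 (h = 9*(-9) = -81)
l = 3 (l = 2 + 1 = 3)
l + h*(-15) = 3 - 81*(-15) = 3 + 1215 = 1218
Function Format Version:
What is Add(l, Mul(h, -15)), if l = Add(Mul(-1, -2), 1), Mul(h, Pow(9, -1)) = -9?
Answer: 1218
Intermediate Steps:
h = -81 (h = Mul(9, -9) = -81)
l = 3 (l = Add(2, 1) = 3)
Add(l, Mul(h, -15)) = Add(3, Mul(-81, -15)) = Add(3, 1215) = 1218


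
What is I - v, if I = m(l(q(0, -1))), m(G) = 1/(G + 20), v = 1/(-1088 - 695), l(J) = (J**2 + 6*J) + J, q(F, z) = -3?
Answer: 1791/14264 ≈ 0.12556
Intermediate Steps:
l(J) = J**2 + 7*J
v = -1/1783 (v = 1/(-1783) = -1/1783 ≈ -0.00056085)
m(G) = 1/(20 + G)
I = 1/8 (I = 1/(20 - 3*(7 - 3)) = 1/(20 - 3*4) = 1/(20 - 12) = 1/8 ≈ 0.12500)
I - v = 1/8 - 1*(-1/1783) = 1/8 + 1/1783 = 1791/14264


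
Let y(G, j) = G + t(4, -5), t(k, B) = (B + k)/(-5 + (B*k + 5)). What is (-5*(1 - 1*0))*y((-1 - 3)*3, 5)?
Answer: 239/4 ≈ 59.750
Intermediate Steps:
t(k, B) = (B + k)/(B*k) (t(k, B) = (B + k)/(-5 + (5 + B*k)) = (B + k)/((B*k)) = (B + k)*(1/(B*k)) = (B + k)/(B*k))
y(G, j) = 1/20 + G (y(G, j) = G + (-5 + 4)/(-5*4) = G - ⅕*¼*(-1) = G + 1/20 = 1/20 + G)
(-5*(1 - 1*0))*y((-1 - 3)*3, 5) = (-5*(1 - 1*0))*(1/20 + (-1 - 3)*3) = (-5*(1 + 0))*(1/20 - 4*3) = (-5*1)*(1/20 - 12) = -5*(-239/20) = 239/4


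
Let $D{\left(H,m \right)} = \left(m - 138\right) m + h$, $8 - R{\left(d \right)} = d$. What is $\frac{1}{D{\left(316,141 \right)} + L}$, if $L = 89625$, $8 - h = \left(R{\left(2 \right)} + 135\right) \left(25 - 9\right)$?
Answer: $\frac{1}{87800} \approx 1.139 \cdot 10^{-5}$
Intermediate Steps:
$R{\left(d \right)} = 8 - d$
$h = -2248$ ($h = 8 - \left(\left(8 - 2\right) + 135\right) \left(25 - 9\right) = 8 - \left(\left(8 - 2\right) + 135\right) 16 = 8 - \left(6 + 135\right) 16 = 8 - 141 \cdot 16 = 8 - 2256 = -2248$)
$D{\left(H,m \right)} = -2248 + m \left(-138 + m\right)$ ($D{\left(H,m \right)} = \left(m - 138\right) m - 2248 = \left(-138 + m\right) m - 2248 = m \left(-138 + m\right) - 2248 = -2248 + m \left(-138 + m\right)$)
$\frac{1}{D{\left(316,141 \right)} + L} = \frac{1}{\left(-2248 + 141^{2} - 19458\right) + 89625} = \frac{1}{\left(-2248 + 19881 - 19458\right) + 89625} = \frac{1}{-1825 + 89625} = \frac{1}{87800}$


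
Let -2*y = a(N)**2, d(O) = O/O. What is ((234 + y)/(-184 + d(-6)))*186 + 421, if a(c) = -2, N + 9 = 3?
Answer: 11297/61 ≈ 185.20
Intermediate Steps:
N = -6 (N = -9 + 3 = -6)
d(O) = 1
y = -2 (y = -1/2*(-2)**2 = -1/2*4 = -2)
((234 + y)/(-184 + d(-6)))*186 + 421 = ((234 - 2)/(-184 + 1))*186 + 421 = (232/(-183))*186 + 421 = (232*(-1/183))*186 + 421 = -232/183*186 + 421 = -14384/61 + 421 = 11297/61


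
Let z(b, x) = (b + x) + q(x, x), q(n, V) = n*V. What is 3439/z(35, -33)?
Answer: 3439/1091 ≈ 3.1522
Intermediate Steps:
q(n, V) = V*n
z(b, x) = b + x + x**2 (z(b, x) = (b + x) + x*x = (b + x) + x**2 = b + x + x**2)
3439/z(35, -33) = 3439/(35 - 33 + (-33)**2) = 3439/(35 - 33 + 1089) = 3439/1091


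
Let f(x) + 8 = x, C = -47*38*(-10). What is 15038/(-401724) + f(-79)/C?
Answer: -75882167/1793697660 ≈ -0.042305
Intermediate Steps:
C = 17860 (C = -1786*(-10) = 17860)
f(x) = -8 + x
15038/(-401724) + f(-79)/C = 15038/(-401724) + (-8 - 79)/17860 = 15038*(-1/401724) - 87*1/17860 = -7519/200862 - 87/17860 = -75882167/1793697660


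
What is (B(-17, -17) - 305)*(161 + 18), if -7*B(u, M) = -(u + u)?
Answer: -388251/7 ≈ -55464.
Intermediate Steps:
B(u, M) = 2*u/7 (B(u, M) = -(-1)*(u + u)/7 = -(-1)*2*u/7 = -(-2)*u/7 = 2*u/7)
(B(-17, -17) - 305)*(161 + 18) = ((2/7)*(-17) - 305)*(161 + 18) = (-34/7 - 305)*179 = -2169/7*179 = -388251/7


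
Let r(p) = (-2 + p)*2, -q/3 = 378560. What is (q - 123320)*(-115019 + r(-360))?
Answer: 145720437000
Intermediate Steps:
q = -1135680 (q = -3*378560 = -1135680)
r(p) = -4 + 2*p
(q - 123320)*(-115019 + r(-360)) = (-1135680 - 123320)*(-115019 + (-4 + 2*(-360))) = -1259000*(-115019 + (-4 - 720)) = -1259000*(-115019 - 724) = -1259000*(-115743) = 145720437000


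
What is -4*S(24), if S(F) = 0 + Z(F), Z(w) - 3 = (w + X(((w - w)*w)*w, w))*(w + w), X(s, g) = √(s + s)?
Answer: -4620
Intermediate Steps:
X(s, g) = √2*√s (X(s, g) = √(2*s) = √2*√s)
Z(w) = 3 + 2*w² (Z(w) = 3 + (w + √2*√(((w - w)*w)*w))*(w + w) = 3 + (w + √2*√((0*w)*w))*(2*w) = 3 + (w + √2*√(0*w))*(2*w) = 3 + (w + √2*√0)*(2*w) = 3 + (w + √2*0)*(2*w) = 3 + (w + 0)*(2*w) = 3 + w*(2*w) = 3 + 2*w²)
S(F) = 3 + 2*F² (S(F) = 0 + (3 + 2*F²) = 3 + 2*F²)
-4*S(24) = -4*(3 + 2*24²) = -4*(3 + 2*576) = -4*(3 + 1152) = -4*1155 = -4620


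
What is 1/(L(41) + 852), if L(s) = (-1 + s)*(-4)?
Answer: 1/692 ≈ 0.0014451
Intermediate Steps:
L(s) = 4 - 4*s
1/(L(41) + 852) = 1/((4 - 4*41) + 852) = 1/((4 - 164) + 852) = 1/(-160 + 852) = 1/692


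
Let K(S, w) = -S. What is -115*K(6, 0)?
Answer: 690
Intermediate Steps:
-115*K(6, 0) = -(-115)*6 = -115*(-6) = 690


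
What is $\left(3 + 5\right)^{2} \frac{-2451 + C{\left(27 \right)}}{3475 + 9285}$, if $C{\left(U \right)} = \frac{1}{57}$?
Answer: $- \frac{1117648}{90915} \approx -12.293$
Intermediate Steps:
$C{\left(U \right)} = \frac{1}{57}$
$\left(3 + 5\right)^{2} \frac{-2451 + C{\left(27 \right)}}{3475 + 9285} = \left(3 + 5\right)^{2} \frac{-2451 + \frac{1}{57}}{3475 + 9285} = 8^{2} \left(- \frac{139706}{57 \cdot 12760}\right) = 64 \left(\left(- \frac{139706}{57}\right) \frac{1}{12760}\right) = 64 \left(- \frac{69853}{363660}\right) = - \frac{1117648}{90915}$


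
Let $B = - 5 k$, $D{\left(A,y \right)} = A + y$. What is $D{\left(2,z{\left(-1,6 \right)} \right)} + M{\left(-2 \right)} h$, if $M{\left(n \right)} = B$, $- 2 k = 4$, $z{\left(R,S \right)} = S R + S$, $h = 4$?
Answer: $42$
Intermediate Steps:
$z{\left(R,S \right)} = S + R S$ ($z{\left(R,S \right)} = R S + S = S + R S$)
$k = -2$ ($k = \left(- \frac{1}{2}\right) 4 = -2$)
$B = 10$ ($B = \left(-5\right) \left(-2\right) = 10$)
$M{\left(n \right)} = 10$
$D{\left(2,z{\left(-1,6 \right)} \right)} + M{\left(-2 \right)} h = \left(2 + 6 \left(1 - 1\right)\right) + 10 \cdot 4 = \left(2 + 6 \cdot 0\right) + 40 = \left(2 + 0\right) + 40 = 2 + 40 = 42$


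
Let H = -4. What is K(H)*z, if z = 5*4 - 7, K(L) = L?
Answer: -52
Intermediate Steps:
z = 13 (z = 20 - 7 = 13)
K(H)*z = -4*13 = -52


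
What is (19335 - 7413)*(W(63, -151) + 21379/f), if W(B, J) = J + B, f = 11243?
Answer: -11540555610/11243 ≈ -1.0265e+6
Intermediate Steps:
W(B, J) = B + J
(19335 - 7413)*(W(63, -151) + 21379/f) = (19335 - 7413)*((63 - 151) + 21379/11243) = 11922*(-88 + 21379*(1/11243)) = 11922*(-88 + 21379/11243) = 11922*(-968005/11243) = -11540555610/11243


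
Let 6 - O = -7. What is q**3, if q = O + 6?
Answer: 6859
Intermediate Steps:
O = 13 (O = 6 - 1*(-7) = 6 + 7 = 13)
q = 19 (q = 13 + 6 = 19)
q**3 = 19**3 = 6859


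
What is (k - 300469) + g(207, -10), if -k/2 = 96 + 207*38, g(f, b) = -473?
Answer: -316866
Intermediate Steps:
k = -15924 (k = -2*(96 + 207*38) = -2*(96 + 7866) = -2*7962 = -15924)
(k - 300469) + g(207, -10) = (-15924 - 300469) - 473 = -316393 - 473 = -316866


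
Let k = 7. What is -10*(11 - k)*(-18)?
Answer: 720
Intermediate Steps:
-10*(11 - k)*(-18) = -10*(11 - 1*7)*(-18) = -10*(11 - 7)*(-18) = -10*4*(-18) = -40*(-18) = 720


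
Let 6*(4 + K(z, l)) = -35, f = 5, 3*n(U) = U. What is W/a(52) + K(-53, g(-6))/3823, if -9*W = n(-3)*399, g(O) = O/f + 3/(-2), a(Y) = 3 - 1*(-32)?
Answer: 144979/114690 ≈ 1.2641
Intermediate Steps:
n(U) = U/3
a(Y) = 35 (a(Y) = 3 + 32 = 35)
g(O) = -3/2 + O/5 (g(O) = O/5 + 3/(-2) = O*(⅕) + 3*(-½) = O/5 - 3/2 = -3/2 + O/5)
K(z, l) = -59/6 (K(z, l) = -4 + (⅙)*(-35) = -4 - 35/6 = -59/6)
W = 133/3 (W = -(⅓)*(-3)*399/9 = -(-1)*399/9 = -⅑*(-399) = 133/3 ≈ 44.333)
W/a(52) + K(-53, g(-6))/3823 = (133/3)/35 - 59/6/3823 = (133/3)*(1/35) - 59/6*1/3823 = 19/15 - 59/22938 = 144979/114690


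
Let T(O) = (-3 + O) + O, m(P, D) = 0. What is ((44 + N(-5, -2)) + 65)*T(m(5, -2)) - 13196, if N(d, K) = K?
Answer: -13517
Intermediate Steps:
T(O) = -3 + 2*O
((44 + N(-5, -2)) + 65)*T(m(5, -2)) - 13196 = ((44 - 2) + 65)*(-3 + 2*0) - 13196 = (42 + 65)*(-3 + 0) - 13196 = 107*(-3) - 13196 = -321 - 13196 = -13517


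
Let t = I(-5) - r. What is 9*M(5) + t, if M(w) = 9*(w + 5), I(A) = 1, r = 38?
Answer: 773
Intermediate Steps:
M(w) = 45 + 9*w (M(w) = 9*(5 + w) = 45 + 9*w)
t = -37 (t = 1 - 1*38 = 1 - 38 = -37)
9*M(5) + t = 9*(45 + 9*5) - 37 = 9*(45 + 45) - 37 = 9*90 - 37 = 810 - 37 = 773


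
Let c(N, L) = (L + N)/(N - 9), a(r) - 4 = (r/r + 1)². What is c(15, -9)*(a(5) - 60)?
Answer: -52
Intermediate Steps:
a(r) = 8 (a(r) = 4 + (r/r + 1)² = 4 + (1 + 1)² = 4 + 2² = 4 + 4 = 8)
c(N, L) = (L + N)/(-9 + N)
c(15, -9)*(a(5) - 60) = ((-9 + 15)/(-9 + 15))*(8 - 60) = (6/6)*(-52) = ((⅙)*6)*(-52) = 1*(-52) = -52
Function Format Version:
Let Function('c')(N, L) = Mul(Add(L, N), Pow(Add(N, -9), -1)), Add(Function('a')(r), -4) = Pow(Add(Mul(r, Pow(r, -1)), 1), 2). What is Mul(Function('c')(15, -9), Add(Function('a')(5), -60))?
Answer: -52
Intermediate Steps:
Function('a')(r) = 8 (Function('a')(r) = Add(4, Pow(Add(Mul(r, Pow(r, -1)), 1), 2)) = Add(4, Pow(Add(1, 1), 2)) = Add(4, Pow(2, 2)) = Add(4, 4) = 8)
Function('c')(N, L) = Mul(Pow(Add(-9, N), -1), Add(L, N)) (Function('c')(N, L) = Mul(Add(L, N), Pow(Add(-9, N), -1)) = Mul(Pow(Add(-9, N), -1), Add(L, N)))
Mul(Function('c')(15, -9), Add(Function('a')(5), -60)) = Mul(Mul(Pow(Add(-9, 15), -1), Add(-9, 15)), Add(8, -60)) = Mul(Mul(Pow(6, -1), 6), -52) = Mul(Mul(Rational(1, 6), 6), -52) = Mul(1, -52) = -52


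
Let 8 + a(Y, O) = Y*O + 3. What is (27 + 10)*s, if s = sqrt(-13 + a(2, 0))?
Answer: 111*I*sqrt(2) ≈ 156.98*I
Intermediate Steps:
a(Y, O) = -5 + O*Y (a(Y, O) = -8 + (Y*O + 3) = -8 + (O*Y + 3) = -8 + (3 + O*Y) = -5 + O*Y)
s = 3*I*sqrt(2) (s = sqrt(-13 + (-5 + 0*2)) = sqrt(-13 + (-5 + 0)) = sqrt(-13 - 5) = sqrt(-18) = 3*I*sqrt(2) ≈ 4.2426*I)
(27 + 10)*s = (27 + 10)*(3*I*sqrt(2)) = 37*(3*I*sqrt(2)) = 111*I*sqrt(2)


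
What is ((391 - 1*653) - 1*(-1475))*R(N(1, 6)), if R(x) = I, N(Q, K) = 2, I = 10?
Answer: 12130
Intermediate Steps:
R(x) = 10
((391 - 1*653) - 1*(-1475))*R(N(1, 6)) = ((391 - 1*653) - 1*(-1475))*10 = ((391 - 653) + 1475)*10 = (-262 + 1475)*10 = 1213*10 = 12130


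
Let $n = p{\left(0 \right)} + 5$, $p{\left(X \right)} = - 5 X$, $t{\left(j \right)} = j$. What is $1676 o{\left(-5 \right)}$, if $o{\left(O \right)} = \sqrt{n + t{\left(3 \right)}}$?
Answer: $3352 \sqrt{2} \approx 4740.4$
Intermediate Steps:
$n = 5$ ($n = \left(-5\right) 0 + 5 = 0 + 5 = 5$)
$o{\left(O \right)} = 2 \sqrt{2}$ ($o{\left(O \right)} = \sqrt{5 + 3} = \sqrt{8} = 2 \sqrt{2}$)
$1676 o{\left(-5 \right)} = 1676 \cdot 2 \sqrt{2} = 3352 \sqrt{2}$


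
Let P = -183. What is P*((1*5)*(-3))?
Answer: 2745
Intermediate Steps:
P*((1*5)*(-3)) = -183*1*5*(-3) = -915*(-3) = -183*(-15) = 2745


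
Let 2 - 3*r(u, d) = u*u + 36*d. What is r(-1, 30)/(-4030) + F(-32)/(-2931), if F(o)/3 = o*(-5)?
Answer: -67709/908610 ≈ -0.074519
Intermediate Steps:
r(u, d) = ⅔ - 12*d - u²/3 (r(u, d) = ⅔ - (u*u + 36*d)/3 = ⅔ - (u² + 36*d)/3 = ⅔ + (-12*d - u²/3) = ⅔ - 12*d - u²/3)
F(o) = -15*o (F(o) = 3*(o*(-5)) = 3*(-5*o) = -15*o)
r(-1, 30)/(-4030) + F(-32)/(-2931) = (⅔ - 12*30 - ⅓*(-1)²)/(-4030) - 15*(-32)/(-2931) = (⅔ - 360 - ⅓*1)*(-1/4030) + 480*(-1/2931) = (⅔ - 360 - ⅓)*(-1/4030) - 160/977 = -1079/3*(-1/4030) - 160/977 = 83/930 - 160/977 = -67709/908610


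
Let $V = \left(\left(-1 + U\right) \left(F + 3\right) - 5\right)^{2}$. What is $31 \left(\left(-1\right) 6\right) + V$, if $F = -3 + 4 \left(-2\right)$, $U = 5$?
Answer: $1183$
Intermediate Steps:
$F = -11$ ($F = -3 - 8 = -11$)
$V = 1369$ ($V = \left(\left(-1 + 5\right) \left(-11 + 3\right) - 5\right)^{2} = \left(4 \left(-8\right) - 5\right)^{2} = \left(-32 - 5\right)^{2} = \left(-37\right)^{2} = 1369$)
$31 \left(\left(-1\right) 6\right) + V = 31 \left(\left(-1\right) 6\right) + 1369 = 31 \left(-6\right) + 1369 = -186 + 1369 = 1183$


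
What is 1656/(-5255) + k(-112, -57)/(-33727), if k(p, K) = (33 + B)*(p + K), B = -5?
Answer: -30985252/177235385 ≈ -0.17483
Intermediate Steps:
k(p, K) = 28*K + 28*p (k(p, K) = (33 - 5)*(p + K) = 28*(K + p) = 28*K + 28*p)
1656/(-5255) + k(-112, -57)/(-33727) = 1656/(-5255) + (28*(-57) + 28*(-112))/(-33727) = 1656*(-1/5255) + (-1596 - 3136)*(-1/33727) = -1656/5255 - 4732*(-1/33727) = -1656/5255 + 4732/33727 = -30985252/177235385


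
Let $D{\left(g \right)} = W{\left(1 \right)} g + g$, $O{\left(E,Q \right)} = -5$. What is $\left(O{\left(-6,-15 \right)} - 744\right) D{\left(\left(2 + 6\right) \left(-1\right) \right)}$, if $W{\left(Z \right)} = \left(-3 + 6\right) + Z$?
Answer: $29960$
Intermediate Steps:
$W{\left(Z \right)} = 3 + Z$
$D{\left(g \right)} = 5 g$ ($D{\left(g \right)} = \left(3 + 1\right) g + g = 4 g + g = 5 g$)
$\left(O{\left(-6,-15 \right)} - 744\right) D{\left(\left(2 + 6\right) \left(-1\right) \right)} = \left(-5 - 744\right) 5 \left(2 + 6\right) \left(-1\right) = - 749 \cdot 5 \cdot 8 \left(-1\right) = - 749 \cdot 5 \left(-8\right) = \left(-749\right) \left(-40\right) = 29960$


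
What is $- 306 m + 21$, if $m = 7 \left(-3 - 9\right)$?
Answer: $25725$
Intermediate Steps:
$m = -84$ ($m = 7 \left(-12\right) = -84$)
$- 306 m + 21 = \left(-306\right) \left(-84\right) + 21 = 25704 + 21 = 25725$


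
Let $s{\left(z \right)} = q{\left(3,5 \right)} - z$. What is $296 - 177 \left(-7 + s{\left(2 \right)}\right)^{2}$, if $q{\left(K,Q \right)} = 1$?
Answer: $-11032$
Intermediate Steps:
$s{\left(z \right)} = 1 - z$
$296 - 177 \left(-7 + s{\left(2 \right)}\right)^{2} = 296 - 177 \left(-7 + \left(1 - 2\right)\right)^{2} = 296 - 177 \left(-7 - 1\right)^{2} = 296 - 177 \left(-8\right)^{2} = 296 - 11328 = -11032$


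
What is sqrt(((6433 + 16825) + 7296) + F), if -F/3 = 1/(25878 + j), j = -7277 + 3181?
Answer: 55*sqrt(4792236038)/21782 ≈ 174.80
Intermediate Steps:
j = -4096
F = -3/21782 (F = -3/(25878 - 4096) = -3/21782 ≈ -0.00013773)
sqrt(((6433 + 16825) + 7296) + F) = sqrt(((6433 + 16825) + 7296) - 3/21782) = sqrt((23258 + 7296) - 3/21782) = sqrt(30554 - 3/21782) = sqrt(665527225/21782) = 55*sqrt(4792236038)/21782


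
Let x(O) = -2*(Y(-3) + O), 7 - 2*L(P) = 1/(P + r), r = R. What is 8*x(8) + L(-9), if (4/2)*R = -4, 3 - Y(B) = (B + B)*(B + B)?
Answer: 4439/11 ≈ 403.55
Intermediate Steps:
Y(B) = 3 - 4*B² (Y(B) = 3 - (B + B)*(B + B) = 3 - 2*B*2*B = 3 - 4*B²)
R = -2 (R = (½)*(-4) = -2)
r = -2
L(P) = 7/2 - 1/(2*(-2 + P)) (L(P) = 7/2 - 1/(2*(P - 2)) = 7/2 - 1/(2*(-2 + P)))
x(O) = 66 - 2*O (x(O) = -2*((3 - 4*(-3)²) + O) = -2*((3 - 4*9) + O) = -2*((3 - 36) + O) = -2*(-33 + O) = 66 - 2*O)
8*x(8) + L(-9) = 8*(66 - 2*8) + (-15 + 7*(-9))/(2*(-2 - 9)) = 8*(66 - 16) + (½)*(-15 - 63)/(-11) = 8*50 + (½)*(-1/11)*(-78) = 400 + 39/11 = 4439/11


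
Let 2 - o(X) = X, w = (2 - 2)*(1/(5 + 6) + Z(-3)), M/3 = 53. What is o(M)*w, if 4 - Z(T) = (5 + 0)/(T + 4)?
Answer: 0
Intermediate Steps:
M = 159 (M = 3*53 = 159)
Z(T) = 4 - 5/(4 + T) (Z(T) = 4 - (5 + 0)/(T + 4) = 4 - 5/(4 + T))
w = 0 (w = (2 - 2)*(1/(5 + 6) + (11 + 4*(-3))/(4 - 3)) = 0*(1/11 + (11 - 12)/1) = 0*(1/11 + 1*(-1)) = 0*(1/11 - 1) = 0*(-10/11) = 0)
o(X) = 2 - X
o(M)*w = (2 - 1*159)*0 = (2 - 159)*0 = -157*0 = 0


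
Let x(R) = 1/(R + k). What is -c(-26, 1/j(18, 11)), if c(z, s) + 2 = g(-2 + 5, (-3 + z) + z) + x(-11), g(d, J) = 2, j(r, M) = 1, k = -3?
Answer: 1/14 ≈ 0.071429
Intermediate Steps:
x(R) = 1/(-3 + R) (x(R) = 1/(R - 3) = 1/(-3 + R))
c(z, s) = -1/14 (c(z, s) = -2 + (2 + 1/(-3 - 11)) = -2 + (2 + 1/(-14)) = -2 + (2 - 1/14) = -2 + 27/14 = -1/14)
-c(-26, 1/j(18, 11)) = -1*(-1/14) = 1/14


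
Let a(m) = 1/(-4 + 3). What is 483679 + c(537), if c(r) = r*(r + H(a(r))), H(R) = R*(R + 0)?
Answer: 772585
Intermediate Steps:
a(m) = -1 (a(m) = 1/(-1) = -1)
H(R) = R² (H(R) = R*R = R²)
c(r) = r*(1 + r) (c(r) = r*(r + (-1)²) = r*(r + 1) = r*(1 + r))
483679 + c(537) = 483679 + 537*(1 + 537) = 483679 + 537*538 = 483679 + 288906 = 772585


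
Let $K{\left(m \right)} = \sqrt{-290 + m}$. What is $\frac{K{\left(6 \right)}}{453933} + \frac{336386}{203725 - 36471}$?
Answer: $\frac{168193}{83627} + \frac{2 i \sqrt{71}}{453933} \approx 2.0112 + 3.7125 \cdot 10^{-5} i$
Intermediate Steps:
$\frac{K{\left(6 \right)}}{453933} + \frac{336386}{203725 - 36471} = \frac{\sqrt{-290 + 6}}{453933} + \frac{336386}{203725 - 36471} = \sqrt{-284} \cdot \frac{1}{453933} + \frac{336386}{203725 - 36471} = 2 i \sqrt{71} \cdot \frac{1}{453933} + \frac{336386}{167254} = \frac{2 i \sqrt{71}}{453933} + 336386 \cdot \frac{1}{167254} = \frac{2 i \sqrt{71}}{453933} + \frac{168193}{83627} = \frac{168193}{83627} + \frac{2 i \sqrt{71}}{453933}$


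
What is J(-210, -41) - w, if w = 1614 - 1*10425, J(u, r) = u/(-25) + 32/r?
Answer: 1807817/205 ≈ 8818.6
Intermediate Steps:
J(u, r) = 32/r - u/25 (J(u, r) = u*(-1/25) + 32/r = -u/25 + 32/r = 32/r - u/25)
w = -8811 (w = 1614 - 10425 = -8811)
J(-210, -41) - w = (32/(-41) - 1/25*(-210)) - 1*(-8811) = (32*(-1/41) + 42/5) + 8811 = (-32/41 + 42/5) + 8811 = 1562/205 + 8811 = 1807817/205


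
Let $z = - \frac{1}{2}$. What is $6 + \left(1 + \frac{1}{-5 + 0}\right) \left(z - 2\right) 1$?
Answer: $4$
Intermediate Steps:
$z = - \frac{1}{2}$ ($z = \left(-1\right) \frac{1}{2} = - \frac{1}{2} \approx -0.5$)
$6 + \left(1 + \frac{1}{-5 + 0}\right) \left(z - 2\right) 1 = 6 + \left(1 + \frac{1}{-5 + 0}\right) \left(- \frac{1}{2} - 2\right) 1 = 6 + \left(1 + \frac{1}{-5}\right) \left(- \frac{5}{2}\right) 1 = 6 + \left(1 - \frac{1}{5}\right) \left(- \frac{5}{2}\right) 1 = 6 + \frac{4}{5} \left(- \frac{5}{2}\right) 1 = 6 - 2 = 4$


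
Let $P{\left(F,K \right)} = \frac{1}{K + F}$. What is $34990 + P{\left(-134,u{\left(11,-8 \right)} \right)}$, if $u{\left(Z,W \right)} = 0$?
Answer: $\frac{4688659}{134} \approx 34990.0$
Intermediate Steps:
$P{\left(F,K \right)} = \frac{1}{F + K}$
$34990 + P{\left(-134,u{\left(11,-8 \right)} \right)} = 34990 + \frac{1}{-134 + 0} = 34990 + \frac{1}{-134} = 34990 - \frac{1}{134} = \frac{4688659}{134}$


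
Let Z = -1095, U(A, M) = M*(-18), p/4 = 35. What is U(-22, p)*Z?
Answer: 2759400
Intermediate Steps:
p = 140 (p = 4*35 = 140)
U(A, M) = -18*M
U(-22, p)*Z = -18*140*(-1095) = -2520*(-1095) = 2759400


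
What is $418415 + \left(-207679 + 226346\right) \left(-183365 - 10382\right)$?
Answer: $-3616256834$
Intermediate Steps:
$418415 + \left(-207679 + 226346\right) \left(-183365 - 10382\right) = 418415 + 18667 \left(-193747\right) = 418415 - 3616675249 = -3616256834$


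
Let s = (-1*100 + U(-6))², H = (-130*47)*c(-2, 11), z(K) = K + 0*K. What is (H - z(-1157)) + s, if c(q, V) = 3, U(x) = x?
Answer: -5937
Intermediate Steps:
z(K) = K (z(K) = K + 0 = K)
H = -18330 (H = -130*47*3 = -6110*3 = -18330)
s = 11236 (s = (-1*100 - 6)² = (-100 - 6)² = (-106)² = 11236)
(H - z(-1157)) + s = (-18330 - 1*(-1157)) + 11236 = (-18330 + 1157) + 11236 = -17173 + 11236 = -5937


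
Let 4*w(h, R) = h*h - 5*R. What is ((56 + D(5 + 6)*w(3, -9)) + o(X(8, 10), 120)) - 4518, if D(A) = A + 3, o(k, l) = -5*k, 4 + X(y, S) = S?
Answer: -4303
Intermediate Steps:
X(y, S) = -4 + S
D(A) = 3 + A
w(h, R) = -5*R/4 + h²/4 (w(h, R) = (h*h - 5*R)/4 = (h² - 5*R)/4 = -5*R/4 + h²/4)
((56 + D(5 + 6)*w(3, -9)) + o(X(8, 10), 120)) - 4518 = ((56 + (3 + (5 + 6))*(-5/4*(-9) + (¼)*3²)) - 5*(-4 + 10)) - 4518 = ((56 + (3 + 11)*(45/4 + (¼)*9)) - 5*6) - 4518 = ((56 + 14*(45/4 + 9/4)) - 30) - 4518 = ((56 + 14*(27/2)) - 30) - 4518 = ((56 + 189) - 30) - 4518 = (245 - 30) - 4518 = 215 - 4518 = -4303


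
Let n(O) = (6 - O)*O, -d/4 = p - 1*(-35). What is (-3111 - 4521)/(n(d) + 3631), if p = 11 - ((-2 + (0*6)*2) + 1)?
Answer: 848/3649 ≈ 0.23239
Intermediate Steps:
p = 12 (p = 11 - ((-2 + 0*2) + 1) = 11 - ((-2 + 0) + 1) = 11 - (-2 + 1) = 11 - 1*(-1) = 11 + 1 = 12)
d = -188 (d = -4*(12 - 1*(-35)) = -4*(12 + 35) = -4*47 = -188)
n(O) = O*(6 - O)
(-3111 - 4521)/(n(d) + 3631) = (-3111 - 4521)/(-188*(6 - 1*(-188)) + 3631) = -7632/(-188*(6 + 188) + 3631) = -7632/(-188*194 + 3631) = -7632/(-36472 + 3631) = -7632/(-32841) = -7632*(-1/32841) = 848/3649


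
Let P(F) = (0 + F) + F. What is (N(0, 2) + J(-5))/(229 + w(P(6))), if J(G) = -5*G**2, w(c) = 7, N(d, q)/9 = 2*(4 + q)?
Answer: -17/236 ≈ -0.072034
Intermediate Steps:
N(d, q) = 72 + 18*q (N(d, q) = 9*(2*(4 + q)) = 9*(8 + 2*q) = 72 + 18*q)
P(F) = 2*F (P(F) = F + F = 2*F)
(N(0, 2) + J(-5))/(229 + w(P(6))) = ((72 + 18*2) - 5*(-5)**2)/(229 + 7) = ((72 + 36) - 5*25)/236 = (108 - 125)*(1/236) = -17*1/236 = -17/236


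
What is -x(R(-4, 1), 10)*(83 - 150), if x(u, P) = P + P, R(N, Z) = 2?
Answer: 1340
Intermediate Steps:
x(u, P) = 2*P
-x(R(-4, 1), 10)*(83 - 150) = -2*10*(83 - 150) = -20*(-67) = -1*(-1340) = 1340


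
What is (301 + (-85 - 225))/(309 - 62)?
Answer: -9/247 ≈ -0.036437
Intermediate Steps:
(301 + (-85 - 225))/(309 - 62) = (301 - 310)/247 = -9*1/247 = -9/247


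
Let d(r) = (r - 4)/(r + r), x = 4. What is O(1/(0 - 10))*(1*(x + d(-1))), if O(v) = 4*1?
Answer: 26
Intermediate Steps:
O(v) = 4
d(r) = (-4 + r)/(2*r) (d(r) = (-4 + r)/((2*r)) = (-4 + r)*(1/(2*r)) = (-4 + r)/(2*r))
O(1/(0 - 10))*(1*(x + d(-1))) = 4*(1*(4 + (1/2)*(-4 - 1)/(-1))) = 4*(1*(4 + (1/2)*(-1)*(-5))) = 4*(1*(4 + 5/2)) = 4*(1*(13/2)) = 4*(13/2) = 26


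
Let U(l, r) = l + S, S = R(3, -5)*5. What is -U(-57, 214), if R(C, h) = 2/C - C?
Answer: 206/3 ≈ 68.667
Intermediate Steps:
R(C, h) = -C + 2/C
S = -35/3 (S = (-1*3 + 2/3)*5 = (-3 + 2*(1/3))*5 = (-3 + 2/3)*5 = -7/3*5 = -35/3 ≈ -11.667)
U(l, r) = -35/3 + l (U(l, r) = l - 35/3 = -35/3 + l)
-U(-57, 214) = -(-35/3 - 57) = -1*(-206/3) = 206/3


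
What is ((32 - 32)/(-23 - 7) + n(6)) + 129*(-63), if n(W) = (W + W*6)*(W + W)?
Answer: -7623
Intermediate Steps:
n(W) = 14*W² (n(W) = (W + 6*W)*(2*W) = (7*W)*(2*W) = 14*W²)
((32 - 32)/(-23 - 7) + n(6)) + 129*(-63) = ((32 - 32)/(-23 - 7) + 14*6²) + 129*(-63) = (0/(-30) + 14*36) - 8127 = (0*(-1/30) + 504) - 8127 = (0 + 504) - 8127 = 504 - 8127 = -7623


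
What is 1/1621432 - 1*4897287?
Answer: -7940617854983/1621432 ≈ -4.8973e+6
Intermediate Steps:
1/1621432 - 1*4897287 = 1/1621432 - 4897287 = -7940617854983/1621432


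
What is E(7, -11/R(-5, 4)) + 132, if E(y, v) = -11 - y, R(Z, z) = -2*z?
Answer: 114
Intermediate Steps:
E(7, -11/R(-5, 4)) + 132 = (-11 - 1*7) + 132 = (-11 - 7) + 132 = -18 + 132 = 114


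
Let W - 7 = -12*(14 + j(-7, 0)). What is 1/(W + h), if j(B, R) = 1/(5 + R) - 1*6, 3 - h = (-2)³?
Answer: -5/402 ≈ -0.012438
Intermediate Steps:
h = 11 (h = 3 - 1*(-2)³ = 3 - 1*(-8) = 3 + 8 = 11)
j(B, R) = -6 + 1/(5 + R) (j(B, R) = 1/(5 + R) - 6 = -6 + 1/(5 + R))
W = -457/5 (W = 7 - 12*(14 + (-29 - 6*0)/(5 + 0)) = 7 - 12*(14 + (-29 + 0)/5) = 7 - 12*(14 + (⅕)*(-29)) = 7 - 12*(14 - 29/5) = 7 - 12*41/5 = 7 - 492/5 = -457/5 ≈ -91.400)
1/(W + h) = 1/(-457/5 + 11) = 1/(-402/5) = -5/402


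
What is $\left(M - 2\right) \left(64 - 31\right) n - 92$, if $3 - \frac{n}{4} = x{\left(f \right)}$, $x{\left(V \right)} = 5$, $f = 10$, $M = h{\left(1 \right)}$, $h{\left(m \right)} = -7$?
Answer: $2284$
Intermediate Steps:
$M = -7$
$n = -8$ ($n = 12 - 20 = -8$)
$\left(M - 2\right) \left(64 - 31\right) n - 92 = \left(-7 - 2\right) \left(64 - 31\right) \left(-8\right) - 92 = \left(-9\right) 33 \left(-8\right) - 92 = \left(-297\right) \left(-8\right) - 92 = 2376 - 92 = 2284$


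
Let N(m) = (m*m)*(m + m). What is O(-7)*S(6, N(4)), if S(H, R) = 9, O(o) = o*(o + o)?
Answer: 882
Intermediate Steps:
N(m) = 2*m³ (N(m) = m²*(2*m) = 2*m³)
O(o) = 2*o² (O(o) = o*(2*o) = 2*o²)
O(-7)*S(6, N(4)) = (2*(-7)²)*9 = (2*49)*9 = 98*9 = 882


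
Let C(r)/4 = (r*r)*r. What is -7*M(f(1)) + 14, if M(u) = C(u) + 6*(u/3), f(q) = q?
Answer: -28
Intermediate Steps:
C(r) = 4*r³ (C(r) = 4*((r*r)*r) = 4*(r²*r) = 4*r³)
M(u) = 2*u + 4*u³ (M(u) = 4*u³ + 6*(u/3) = 4*u³ + 2*u = 2*u + 4*u³)
-7*M(f(1)) + 14 = -7*(2*1 + 4*1³) + 14 = -7*(2 + 4*1) + 14 = -7*(2 + 4) + 14 = -7*6 + 14 = -42 + 14 = -28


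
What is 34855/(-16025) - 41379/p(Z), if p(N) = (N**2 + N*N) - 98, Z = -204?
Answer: -712146809/266444470 ≈ -2.6728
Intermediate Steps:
p(N) = -98 + 2*N**2 (p(N) = (N**2 + N**2) - 98 = 2*N**2 - 98 = -98 + 2*N**2)
34855/(-16025) - 41379/p(Z) = 34855/(-16025) - 41379/(-98 + 2*(-204)**2) = 34855*(-1/16025) - 41379/(-98 + 2*41616) = -6971/3205 - 41379/(-98 + 83232) = -6971/3205 - 41379/83134 = -712146809/266444470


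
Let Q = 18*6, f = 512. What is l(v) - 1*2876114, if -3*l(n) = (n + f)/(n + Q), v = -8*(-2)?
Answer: -89159578/31 ≈ -2.8761e+6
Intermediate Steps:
v = 16 (v = -1*(-16) = 16)
Q = 108
l(n) = -(512 + n)/(3*(108 + n)) (l(n) = -(n + 512)/(3*(n + 108)) = -(512 + n)/(3*(108 + n)))
l(v) - 1*2876114 = (-512 - 1*16)/(3*(108 + 16)) - 1*2876114 = (⅓)*(-512 - 16)/124 - 2876114 = (⅓)*(1/124)*(-528) - 2876114 = -44/31 - 2876114 = -89159578/31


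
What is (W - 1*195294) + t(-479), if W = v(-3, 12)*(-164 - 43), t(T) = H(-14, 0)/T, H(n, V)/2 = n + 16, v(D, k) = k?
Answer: -94735666/479 ≈ -1.9778e+5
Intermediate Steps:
H(n, V) = 32 + 2*n (H(n, V) = 2*(n + 16) = 2*(16 + n) = 32 + 2*n)
t(T) = 4/T (t(T) = (32 + 2*(-14))/T = (32 - 28)/T = 4/T)
W = -2484 (W = 12*(-164 - 43) = 12*(-207) = -2484)
(W - 1*195294) + t(-479) = (-2484 - 1*195294) + 4/(-479) = (-2484 - 195294) + 4*(-1/479) = -197778 - 4/479 = -94735666/479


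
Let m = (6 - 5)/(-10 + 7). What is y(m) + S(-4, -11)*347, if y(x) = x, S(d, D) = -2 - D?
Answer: 9368/3 ≈ 3122.7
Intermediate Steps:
m = -⅓ (m = 1/(-3) = 1*(-⅓) = -⅓ ≈ -0.33333)
y(m) + S(-4, -11)*347 = -⅓ + (-2 - 1*(-11))*347 = -⅓ + (-2 + 11)*347 = -⅓ + 9*347 = -⅓ + 3123 = 9368/3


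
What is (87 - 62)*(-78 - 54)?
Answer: -3300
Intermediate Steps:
(87 - 62)*(-78 - 54) = 25*(-132) = -3300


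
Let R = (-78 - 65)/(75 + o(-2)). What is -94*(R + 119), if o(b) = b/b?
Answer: -418347/38 ≈ -11009.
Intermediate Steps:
o(b) = 1
R = -143/76 (R = (-78 - 65)/(75 + 1) = -143/76 ≈ -1.8816)
-94*(R + 119) = -94*(-143/76 + 119) = -94*8901/76 = -418347/38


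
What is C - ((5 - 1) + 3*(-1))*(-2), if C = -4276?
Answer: -4274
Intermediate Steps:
C - ((5 - 1) + 3*(-1))*(-2) = -4276 - ((5 - 1) + 3*(-1))*(-2) = -4276 - (4 - 3)*(-2) = -4276 - 1*1*(-2) = -4276 - 1*(-2) = -4276 + 2 = -4274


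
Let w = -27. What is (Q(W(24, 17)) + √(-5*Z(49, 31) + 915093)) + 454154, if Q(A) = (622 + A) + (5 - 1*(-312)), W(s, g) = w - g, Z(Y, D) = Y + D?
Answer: 455049 + √914693 ≈ 4.5601e+5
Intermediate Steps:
Z(Y, D) = D + Y
W(s, g) = -27 - g
Q(A) = 939 + A (Q(A) = (622 + A) + (5 + 312) = (622 + A) + 317 = 939 + A)
(Q(W(24, 17)) + √(-5*Z(49, 31) + 915093)) + 454154 = ((939 + (-27 - 1*17)) + √(-5*(31 + 49) + 915093)) + 454154 = ((939 + (-27 - 17)) + √(-5*80 + 915093)) + 454154 = ((939 - 44) + √(-400 + 915093)) + 454154 = (895 + √914693) + 454154 = 455049 + √914693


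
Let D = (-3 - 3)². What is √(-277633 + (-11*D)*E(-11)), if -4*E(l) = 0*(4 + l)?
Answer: I*√277633 ≈ 526.91*I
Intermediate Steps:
D = 36 (D = (-6)² = 36)
E(l) = 0 (E(l) = -0*(4 + l) = -¼*0 = 0)
√(-277633 + (-11*D)*E(-11)) = √(-277633 - 11*36*0) = √(-277633 - 396*0) = √(-277633 + 0) = √(-277633) = I*√277633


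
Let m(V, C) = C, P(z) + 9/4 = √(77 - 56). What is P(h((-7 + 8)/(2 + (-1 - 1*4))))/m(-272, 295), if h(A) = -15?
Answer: -9/1180 + √21/295 ≈ 0.0079070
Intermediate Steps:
P(z) = -9/4 + √21 (P(z) = -9/4 + √(77 - 56) = -9/4 + √21)
P(h((-7 + 8)/(2 + (-1 - 1*4))))/m(-272, 295) = (-9/4 + √21)/295 = (-9/4 + √21)*(1/295) = -9/1180 + √21/295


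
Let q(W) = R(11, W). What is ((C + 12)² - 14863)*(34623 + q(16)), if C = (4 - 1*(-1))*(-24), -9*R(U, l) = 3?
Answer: -332273732/3 ≈ -1.1076e+8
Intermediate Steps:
R(U, l) = -⅓ (R(U, l) = -⅑*3 = -⅓)
q(W) = -⅓
C = -120 (C = (4 + 1)*(-24) = 5*(-24) = -120)
((C + 12)² - 14863)*(34623 + q(16)) = ((-120 + 12)² - 14863)*(34623 - ⅓) = ((-108)² - 14863)*(103868/3) = (11664 - 14863)*(103868/3) = -3199*103868/3 = -332273732/3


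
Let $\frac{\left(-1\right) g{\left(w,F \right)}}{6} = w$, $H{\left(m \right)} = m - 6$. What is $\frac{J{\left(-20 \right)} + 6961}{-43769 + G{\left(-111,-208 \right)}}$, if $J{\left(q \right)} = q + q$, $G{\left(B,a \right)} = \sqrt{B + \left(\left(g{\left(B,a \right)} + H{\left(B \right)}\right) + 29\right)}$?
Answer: $- \frac{302925249}{1915724894} - \frac{6921 \sqrt{467}}{1915724894} \approx -0.1582$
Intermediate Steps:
$H{\left(m \right)} = -6 + m$ ($H{\left(m \right)} = m - 6 = -6 + m$)
$g{\left(w,F \right)} = - 6 w$
$G{\left(B,a \right)} = \sqrt{23 - 4 B}$ ($G{\left(B,a \right)} = \sqrt{B + \left(\left(- 6 B + \left(-6 + B\right)\right) + 29\right)} = \sqrt{B + \left(\left(-6 - 5 B\right) + 29\right)} = \sqrt{B - \left(-23 + 5 B\right)} = \sqrt{23 - 4 B}$)
$J{\left(q \right)} = 2 q$
$\frac{J{\left(-20 \right)} + 6961}{-43769 + G{\left(-111,-208 \right)}} = \frac{2 \left(-20\right) + 6961}{-43769 + \sqrt{23 - -444}} = \frac{-40 + 6961}{-43769 + \sqrt{23 + 444}} = \frac{6921}{-43769 + \sqrt{467}}$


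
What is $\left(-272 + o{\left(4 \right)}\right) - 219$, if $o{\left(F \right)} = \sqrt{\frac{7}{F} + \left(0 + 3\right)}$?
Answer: $-491 + \frac{\sqrt{19}}{2} \approx -488.82$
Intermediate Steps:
$o{\left(F \right)} = \sqrt{3 + \frac{7}{F}}$ ($o{\left(F \right)} = \sqrt{\frac{7}{F} + 3} = \sqrt{3 + \frac{7}{F}}$)
$\left(-272 + o{\left(4 \right)}\right) - 219 = \left(-272 + \sqrt{3 + \frac{7}{4}}\right) - 219 = \left(-272 + \sqrt{\frac{19}{4}}\right) - 219 = \left(-272 + \frac{\sqrt{19}}{2}\right) - 219 = -491 + \frac{\sqrt{19}}{2}$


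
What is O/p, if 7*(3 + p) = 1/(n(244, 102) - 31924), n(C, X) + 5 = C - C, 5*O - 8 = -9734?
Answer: 1086895089/1676275 ≈ 648.40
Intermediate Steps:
O = -9726/5 (O = 8/5 + (⅕)*(-9734) = 8/5 - 9734/5 = -9726/5 ≈ -1945.2)
n(C, X) = -5 (n(C, X) = -5 + (C - C) = -5 + 0 = -5)
p = -670510/223503 (p = -3 + 1/(7*(-5 - 31924)) = -3 + (⅐)/(-31929) = -3 + (⅐)*(-1/31929) = -3 - 1/223503 = -670510/223503 ≈ -3.0000)
O/p = -9726/(5*(-670510/223503)) = -9726/5*(-223503/670510) = 1086895089/1676275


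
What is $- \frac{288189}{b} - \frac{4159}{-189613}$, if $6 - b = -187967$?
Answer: $- \frac{53862601150}{35642124449} \approx -1.5112$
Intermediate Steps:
$b = 187973$ ($b = 6 - -187967 = 6 + 187967 = 187973$)
$- \frac{288189}{b} - \frac{4159}{-189613} = - \frac{288189}{187973} - \frac{4159}{-189613} = \left(-288189\right) \frac{1}{187973} - - \frac{4159}{189613} = - \frac{288189}{187973} + \frac{4159}{189613} = - \frac{53862601150}{35642124449}$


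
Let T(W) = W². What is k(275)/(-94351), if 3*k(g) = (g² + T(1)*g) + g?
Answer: -76175/283053 ≈ -0.26912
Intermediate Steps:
k(g) = g²/3 + 2*g/3 (k(g) = ((g² + 1²*g) + g)/3 = ((g² + 1*g) + g)/3 = ((g² + g) + g)/3 = ((g + g²) + g)/3 = (g² + 2*g)/3 = g²/3 + 2*g/3)
k(275)/(-94351) = ((⅓)*275*(2 + 275))/(-94351) = ((⅓)*275*277)*(-1/94351) = (76175/3)*(-1/94351) = -76175/283053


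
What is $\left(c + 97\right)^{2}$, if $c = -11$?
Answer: $7396$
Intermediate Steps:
$\left(c + 97\right)^{2} = \left(-11 + 97\right)^{2} = 86^{2} = 7396$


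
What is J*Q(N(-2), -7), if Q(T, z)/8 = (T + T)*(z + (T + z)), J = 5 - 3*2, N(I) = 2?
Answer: 384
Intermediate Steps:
J = -1 (J = 5 - 6 = -1)
Q(T, z) = 16*T*(T + 2*z) (Q(T, z) = 8*((T + T)*(z + (T + z))) = 8*((2*T)*(T + 2*z)) = 8*(2*T*(T + 2*z)) = 16*T*(T + 2*z))
J*Q(N(-2), -7) = -16*2*(2 + 2*(-7)) = -16*2*(2 - 14) = -16*2*(-12) = -1*(-384) = 384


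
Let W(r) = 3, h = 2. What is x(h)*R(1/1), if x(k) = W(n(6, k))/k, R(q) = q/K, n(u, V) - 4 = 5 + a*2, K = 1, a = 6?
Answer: 3/2 ≈ 1.5000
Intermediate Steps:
n(u, V) = 21 (n(u, V) = 4 + (5 + 6*2) = 4 + (5 + 12) = 4 + 17 = 21)
R(q) = q (R(q) = q/1 = q*1 = q)
x(k) = 3/k
x(h)*R(1/1) = (3/2)/1 = (3*(½))*1 = (3/2)*1 = 3/2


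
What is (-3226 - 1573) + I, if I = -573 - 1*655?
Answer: -6027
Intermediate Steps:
I = -1228 (I = -573 - 655 = -1228)
(-3226 - 1573) + I = (-3226 - 1573) - 1228 = -4799 - 1228 = -6027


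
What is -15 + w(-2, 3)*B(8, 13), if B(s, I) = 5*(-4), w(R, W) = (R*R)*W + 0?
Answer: -255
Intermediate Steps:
w(R, W) = W*R² (w(R, W) = R²*W + 0 = W*R² + 0 = W*R²)
B(s, I) = -20
-15 + w(-2, 3)*B(8, 13) = -15 + (3*(-2)²)*(-20) = -15 + (3*4)*(-20) = -15 + 12*(-20) = -15 - 240 = -255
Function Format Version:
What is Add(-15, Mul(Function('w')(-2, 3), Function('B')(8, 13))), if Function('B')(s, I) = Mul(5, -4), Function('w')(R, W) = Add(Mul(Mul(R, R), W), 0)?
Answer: -255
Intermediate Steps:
Function('w')(R, W) = Mul(W, Pow(R, 2)) (Function('w')(R, W) = Add(Mul(Pow(R, 2), W), 0) = Add(Mul(W, Pow(R, 2)), 0) = Mul(W, Pow(R, 2)))
Function('B')(s, I) = -20
Add(-15, Mul(Function('w')(-2, 3), Function('B')(8, 13))) = Add(-15, Mul(Mul(3, Pow(-2, 2)), -20)) = Add(-15, Mul(Mul(3, 4), -20)) = Add(-15, Mul(12, -20)) = Add(-15, -240) = -255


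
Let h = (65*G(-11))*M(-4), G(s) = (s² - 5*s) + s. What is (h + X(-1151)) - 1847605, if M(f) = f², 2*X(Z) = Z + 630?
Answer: -3352531/2 ≈ -1.6763e+6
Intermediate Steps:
X(Z) = 315 + Z/2 (X(Z) = (Z + 630)/2 = (630 + Z)/2 = 315 + Z/2)
G(s) = s² - 4*s
h = 171600 (h = (65*(-11*(-4 - 11)))*(-4)² = (65*(-11*(-15)))*16 = (65*165)*16 = 10725*16 = 171600)
(h + X(-1151)) - 1847605 = (171600 + (315 + (½)*(-1151))) - 1847605 = (171600 + (315 - 1151/2)) - 1847605 = (171600 - 521/2) - 1847605 = 342679/2 - 1847605 = -3352531/2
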